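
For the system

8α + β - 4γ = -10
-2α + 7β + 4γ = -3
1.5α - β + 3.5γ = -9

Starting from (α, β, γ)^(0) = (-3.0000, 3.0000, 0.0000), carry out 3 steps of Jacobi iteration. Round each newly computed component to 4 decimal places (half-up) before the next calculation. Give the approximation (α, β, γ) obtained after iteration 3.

Iteration 1:
  α = (-10 - (1)·3.0000 - (-4)·0.0000) / (8) = -1.6250
  β = (-3 - (-2)·-3.0000 - (4)·0.0000) / (7) = -1.2857
  γ = (-9 - (1.5)·-3.0000 - (-1)·3.0000) / (3.5) = -0.4286
Iteration 2:
  α = (-10 - (1)·-1.2857 - (-4)·-0.4286) / (8) = -1.3036
  β = (-3 - (-2)·-1.6250 - (4)·-0.4286) / (7) = -0.6479
  γ = (-9 - (1.5)·-1.6250 - (-1)·-1.2857) / (3.5) = -2.2423
Iteration 3:
  α = (-10 - (1)·-0.6479 - (-4)·-2.2423) / (8) = -2.2902
  β = (-3 - (-2)·-1.3036 - (4)·-2.2423) / (7) = 0.4803
  γ = (-9 - (1.5)·-1.3036 - (-1)·-0.6479) / (3.5) = -2.1979

(-2.2902, 0.4803, -2.1979)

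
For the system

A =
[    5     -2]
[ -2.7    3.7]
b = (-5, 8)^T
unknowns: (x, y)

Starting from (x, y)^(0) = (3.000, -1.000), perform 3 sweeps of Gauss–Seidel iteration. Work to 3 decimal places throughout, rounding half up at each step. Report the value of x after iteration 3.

-0.294

Iteration 1:
  x = (-5 - (-2)·-1.000) / (5) = -1.400
  y = (8 - (-2.7)·-1.400) / (3.7) = 1.141
Iteration 2:
  x = (-5 - (-2)·1.141) / (5) = -0.544
  y = (8 - (-2.7)·-0.544) / (3.7) = 1.765
Iteration 3:
  x = (-5 - (-2)·1.765) / (5) = -0.294
  y = (8 - (-2.7)·-0.294) / (3.7) = 1.948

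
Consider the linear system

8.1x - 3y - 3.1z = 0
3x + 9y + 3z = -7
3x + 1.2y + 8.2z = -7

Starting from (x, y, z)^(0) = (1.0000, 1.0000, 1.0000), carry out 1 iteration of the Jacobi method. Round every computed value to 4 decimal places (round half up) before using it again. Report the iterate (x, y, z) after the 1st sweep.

(0.7531, -1.4444, -1.3659)

Iteration 1:
  x = (0 - (-3)·1.0000 - (-3.1)·1.0000) / (8.1) = 0.7531
  y = (-7 - (3)·1.0000 - (3)·1.0000) / (9) = -1.4444
  z = (-7 - (3)·1.0000 - (1.2)·1.0000) / (8.2) = -1.3659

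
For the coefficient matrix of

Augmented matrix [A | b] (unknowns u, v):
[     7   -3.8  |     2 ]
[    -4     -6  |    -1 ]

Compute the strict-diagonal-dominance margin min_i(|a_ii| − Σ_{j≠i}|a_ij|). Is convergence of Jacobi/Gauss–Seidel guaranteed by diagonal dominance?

2

row 1: |7| − (3.8) = 3.2
row 2: |-6| − (4) = 2
minimum over rows = 2 → strictly diagonally dominant (convergence guaranteed)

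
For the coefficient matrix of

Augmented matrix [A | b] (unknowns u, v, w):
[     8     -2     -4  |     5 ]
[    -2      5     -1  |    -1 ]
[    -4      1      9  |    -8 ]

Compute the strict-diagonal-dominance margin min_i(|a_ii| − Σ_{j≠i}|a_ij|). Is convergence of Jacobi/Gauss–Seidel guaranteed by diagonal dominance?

2

row 1: |8| − (2+4) = 2
row 2: |5| − (2+1) = 2
row 3: |9| − (4+1) = 4
minimum over rows = 2 → strictly diagonally dominant (convergence guaranteed)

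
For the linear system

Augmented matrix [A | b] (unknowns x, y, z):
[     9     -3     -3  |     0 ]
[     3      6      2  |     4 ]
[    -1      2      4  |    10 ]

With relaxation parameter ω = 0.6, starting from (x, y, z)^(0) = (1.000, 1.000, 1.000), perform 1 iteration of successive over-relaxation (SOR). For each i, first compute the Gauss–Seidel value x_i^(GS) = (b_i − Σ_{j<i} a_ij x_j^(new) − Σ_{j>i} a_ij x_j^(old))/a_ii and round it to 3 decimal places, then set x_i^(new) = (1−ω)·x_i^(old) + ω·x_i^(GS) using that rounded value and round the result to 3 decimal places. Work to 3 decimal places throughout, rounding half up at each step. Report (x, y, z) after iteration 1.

Iteration 1:
  x: GS value = (0 - (-3)·1.000 - (-3)·1.000) / (9) = 0.667;  x ← (1−ω)·1.000 + ω·0.667 = 0.800
  y: GS value = (4 - (3)·0.800 - (2)·1.000) / (6) = -0.067;  y ← (1−ω)·1.000 + ω·-0.067 = 0.360
  z: GS value = (10 - (-1)·0.800 - (2)·0.360) / (4) = 2.520;  z ← (1−ω)·1.000 + ω·2.520 = 1.912

(0.800, 0.360, 1.912)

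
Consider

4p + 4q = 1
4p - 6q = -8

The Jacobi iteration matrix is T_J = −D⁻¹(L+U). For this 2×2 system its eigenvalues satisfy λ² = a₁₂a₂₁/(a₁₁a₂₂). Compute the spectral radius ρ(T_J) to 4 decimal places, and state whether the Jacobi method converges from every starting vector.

0.8165

a₁₂a₂₁/(a₁₁a₂₂) = (4)·(4) / ((4)·(-6)) = -0.666667
ρ = √|-0.666667| = √0.666667 = 0.8165
ρ < 1, so Jacobi converges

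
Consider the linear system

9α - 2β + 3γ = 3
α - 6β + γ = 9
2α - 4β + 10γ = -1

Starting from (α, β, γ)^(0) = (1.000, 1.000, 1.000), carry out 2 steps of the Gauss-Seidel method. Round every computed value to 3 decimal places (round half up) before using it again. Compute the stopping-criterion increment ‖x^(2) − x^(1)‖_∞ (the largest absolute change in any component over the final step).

0.270

Iteration 1:
  α = (3 - (-2)·1.000 - (3)·1.000) / (9) = 0.222
  β = (9 - (1)·0.222 - (1)·1.000) / (-6) = -1.296
  γ = (-1 - (2)·0.222 - (-4)·-1.296) / (10) = -0.663
Iteration 2:
  α = (3 - (-2)·-1.296 - (3)·-0.663) / (9) = 0.266
  β = (9 - (1)·0.266 - (1)·-0.663) / (-6) = -1.566
  γ = (-1 - (2)·0.266 - (-4)·-1.566) / (10) = -0.780
Change: (0.044, -0.270, -0.117) → max |·| = 0.270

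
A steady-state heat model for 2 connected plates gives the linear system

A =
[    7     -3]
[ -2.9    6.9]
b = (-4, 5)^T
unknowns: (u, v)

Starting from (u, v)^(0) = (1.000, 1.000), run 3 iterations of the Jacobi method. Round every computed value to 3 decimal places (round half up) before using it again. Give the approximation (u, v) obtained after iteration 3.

Iteration 1:
  u = (-4 - (-3)·1.000) / (7) = -0.143
  v = (5 - (-2.9)·1.000) / (6.9) = 1.145
Iteration 2:
  u = (-4 - (-3)·1.145) / (7) = -0.081
  v = (5 - (-2.9)·-0.143) / (6.9) = 0.665
Iteration 3:
  u = (-4 - (-3)·0.665) / (7) = -0.286
  v = (5 - (-2.9)·-0.081) / (6.9) = 0.691

(-0.286, 0.691)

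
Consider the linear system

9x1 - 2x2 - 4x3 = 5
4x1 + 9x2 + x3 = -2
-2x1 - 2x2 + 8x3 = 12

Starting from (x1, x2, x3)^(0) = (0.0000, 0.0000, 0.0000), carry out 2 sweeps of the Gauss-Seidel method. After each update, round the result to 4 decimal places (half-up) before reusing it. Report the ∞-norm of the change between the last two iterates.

Iteration 1:
  x1 = (5 - (-2)·0.0000 - (-4)·0.0000) / (9) = 0.5556
  x2 = (-2 - (4)·0.5556 - (1)·0.0000) / (9) = -0.4692
  x3 = (12 - (-2)·0.5556 - (-2)·-0.4692) / (8) = 1.5216
Iteration 2:
  x1 = (5 - (-2)·-0.4692 - (-4)·1.5216) / (9) = 1.1276
  x2 = (-2 - (4)·1.1276 - (1)·1.5216) / (9) = -0.8924
  x3 = (12 - (-2)·1.1276 - (-2)·-0.8924) / (8) = 1.5588
Change: (0.5720, -0.4232, 0.0372) → max |·| = 0.5720

0.5720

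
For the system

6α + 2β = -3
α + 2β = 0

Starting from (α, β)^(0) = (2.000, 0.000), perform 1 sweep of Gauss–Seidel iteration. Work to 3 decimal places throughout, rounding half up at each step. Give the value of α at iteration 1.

-0.500

Iteration 1:
  α = (-3 - (2)·0.000) / (6) = -0.500
  β = (0 - (1)·-0.500) / (2) = 0.250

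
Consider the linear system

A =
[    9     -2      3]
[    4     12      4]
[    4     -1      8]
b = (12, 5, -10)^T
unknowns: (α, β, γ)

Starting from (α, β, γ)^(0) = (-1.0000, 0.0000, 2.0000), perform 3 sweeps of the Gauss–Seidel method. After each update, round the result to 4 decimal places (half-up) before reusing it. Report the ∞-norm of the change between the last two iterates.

0.3373

Iteration 1:
  α = (12 - (-2)·0.0000 - (3)·2.0000) / (9) = 0.6667
  β = (5 - (4)·0.6667 - (4)·2.0000) / (12) = -0.4722
  γ = (-10 - (4)·0.6667 - (-1)·-0.4722) / (8) = -1.6424
Iteration 2:
  α = (12 - (-2)·-0.4722 - (3)·-1.6424) / (9) = 1.7759
  β = (5 - (4)·1.7759 - (4)·-1.6424) / (12) = 0.3722
  γ = (-10 - (4)·1.7759 - (-1)·0.3722) / (8) = -2.0914
Iteration 3:
  α = (12 - (-2)·0.3722 - (3)·-2.0914) / (9) = 2.1132
  β = (5 - (4)·2.1132 - (4)·-2.0914) / (12) = 0.4094
  γ = (-10 - (4)·2.1132 - (-1)·0.4094) / (8) = -2.2554
Change: (0.3373, 0.0372, -0.1640) → max |·| = 0.3373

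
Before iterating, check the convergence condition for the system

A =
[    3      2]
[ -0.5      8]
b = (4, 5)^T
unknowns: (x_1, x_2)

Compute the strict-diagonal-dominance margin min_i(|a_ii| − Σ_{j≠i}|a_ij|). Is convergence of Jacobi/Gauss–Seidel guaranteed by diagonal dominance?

row 1: |3| − (2) = 1
row 2: |8| − (0.5) = 7.5
minimum over rows = 1 → strictly diagonally dominant (convergence guaranteed)

1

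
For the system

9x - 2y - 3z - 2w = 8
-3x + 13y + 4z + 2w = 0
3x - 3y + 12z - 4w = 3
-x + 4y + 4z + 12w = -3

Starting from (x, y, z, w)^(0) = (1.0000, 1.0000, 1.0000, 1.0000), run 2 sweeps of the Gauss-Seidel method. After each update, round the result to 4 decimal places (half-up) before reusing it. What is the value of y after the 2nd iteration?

Iteration 1:
  x = (8 - (-2)·1.0000 - (-3)·1.0000 - (-2)·1.0000) / (9) = 1.6667
  y = (0 - (-3)·1.6667 - (4)·1.0000 - (2)·1.0000) / (13) = -0.0769
  z = (3 - (3)·1.6667 - (-3)·-0.0769 - (-4)·1.0000) / (12) = 0.1474
  w = (-3 - (-1)·1.6667 - (4)·-0.0769 - (4)·0.1474) / (12) = -0.1346
Iteration 2:
  x = (8 - (-2)·-0.0769 - (-3)·0.1474 - (-2)·-0.1346) / (9) = 0.8910
  y = (0 - (-3)·0.8910 - (4)·0.1474 - (2)·-0.1346) / (13) = 0.1810
  z = (3 - (3)·0.8910 - (-3)·0.1810 - (-4)·-0.1346) / (12) = 0.0276
  w = (-3 - (-1)·0.8910 - (4)·0.1810 - (4)·0.0276) / (12) = -0.2453

0.1810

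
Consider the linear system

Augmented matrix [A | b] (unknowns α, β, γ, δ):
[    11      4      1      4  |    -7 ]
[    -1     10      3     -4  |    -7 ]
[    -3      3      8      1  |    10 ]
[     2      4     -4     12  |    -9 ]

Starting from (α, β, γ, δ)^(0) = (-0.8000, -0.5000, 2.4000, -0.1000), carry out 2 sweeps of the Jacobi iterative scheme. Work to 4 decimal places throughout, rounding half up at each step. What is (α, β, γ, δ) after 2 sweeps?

(-0.3082, -0.9686, 1.5451, 0.2527)

Iteration 1:
  α = (-7 - (4)·-0.5000 - (1)·2.4000 - (4)·-0.1000) / (11) = -0.6364
  β = (-7 - (-1)·-0.8000 - (3)·2.4000 - (-4)·-0.1000) / (10) = -1.5400
  γ = (10 - (-3)·-0.8000 - (3)·-0.5000 - (1)·-0.1000) / (8) = 1.1500
  δ = (-9 - (2)·-0.8000 - (4)·-0.5000 - (-4)·2.4000) / (12) = 0.3500
Iteration 2:
  α = (-7 - (4)·-1.5400 - (1)·1.1500 - (4)·0.3500) / (11) = -0.3082
  β = (-7 - (-1)·-0.6364 - (3)·1.1500 - (-4)·0.3500) / (10) = -0.9686
  γ = (10 - (-3)·-0.6364 - (3)·-1.5400 - (1)·0.3500) / (8) = 1.5451
  δ = (-9 - (2)·-0.6364 - (4)·-1.5400 - (-4)·1.1500) / (12) = 0.2527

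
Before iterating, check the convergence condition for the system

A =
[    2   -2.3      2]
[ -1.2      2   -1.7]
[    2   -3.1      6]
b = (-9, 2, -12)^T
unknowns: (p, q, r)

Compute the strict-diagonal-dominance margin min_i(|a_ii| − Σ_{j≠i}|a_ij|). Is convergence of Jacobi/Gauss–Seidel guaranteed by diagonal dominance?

row 1: |2| − (2.3+2) = -2.3
row 2: |2| − (1.2+1.7) = -0.9
row 3: |6| − (2+3.1) = 0.9
minimum over rows = -2.3 → not strictly diagonally dominant

-2.3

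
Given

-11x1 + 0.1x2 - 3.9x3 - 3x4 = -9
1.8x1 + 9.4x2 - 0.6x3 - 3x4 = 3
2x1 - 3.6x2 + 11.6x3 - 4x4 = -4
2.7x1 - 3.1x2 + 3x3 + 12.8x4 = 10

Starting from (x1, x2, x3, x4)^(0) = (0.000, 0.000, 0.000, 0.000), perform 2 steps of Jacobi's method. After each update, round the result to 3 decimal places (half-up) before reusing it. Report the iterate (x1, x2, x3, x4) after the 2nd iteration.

Iteration 1:
  x1 = (-9 - (0.1)·0.000 - (-3.9)·0.000 - (-3)·0.000) / (-11) = 0.818
  x2 = (3 - (1.8)·0.000 - (-0.6)·0.000 - (-3)·0.000) / (9.4) = 0.319
  x3 = (-4 - (2)·0.000 - (-3.6)·0.000 - (-4)·0.000) / (11.6) = -0.345
  x4 = (10 - (2.7)·0.000 - (-3.1)·0.000 - (3)·0.000) / (12.8) = 0.781
Iteration 2:
  x1 = (-9 - (0.1)·0.319 - (-3.9)·-0.345 - (-3)·0.781) / (-11) = 0.730
  x2 = (3 - (1.8)·0.818 - (-0.6)·-0.345 - (-3)·0.781) / (9.4) = 0.390
  x3 = (-4 - (2)·0.818 - (-3.6)·0.319 - (-4)·0.781) / (11.6) = -0.118
  x4 = (10 - (2.7)·0.818 - (-3.1)·0.319 - (3)·-0.345) / (12.8) = 0.767

(0.730, 0.390, -0.118, 0.767)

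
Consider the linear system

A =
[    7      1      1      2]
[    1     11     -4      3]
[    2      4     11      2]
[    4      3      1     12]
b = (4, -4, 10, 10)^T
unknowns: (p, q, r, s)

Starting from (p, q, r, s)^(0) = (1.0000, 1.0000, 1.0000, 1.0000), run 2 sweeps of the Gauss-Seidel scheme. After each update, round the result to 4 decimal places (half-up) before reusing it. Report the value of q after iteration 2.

Iteration 1:
  p = (4 - (1)·1.0000 - (1)·1.0000 - (2)·1.0000) / (7) = 0.0000
  q = (-4 - (1)·0.0000 - (-4)·1.0000 - (3)·1.0000) / (11) = -0.2727
  r = (10 - (2)·0.0000 - (4)·-0.2727 - (2)·1.0000) / (11) = 0.8264
  s = (10 - (4)·0.0000 - (3)·-0.2727 - (1)·0.8264) / (12) = 0.8326
Iteration 2:
  p = (4 - (1)·-0.2727 - (1)·0.8264 - (2)·0.8326) / (7) = 0.2544
  q = (-4 - (1)·0.2544 - (-4)·0.8264 - (3)·0.8326) / (11) = -0.3133
  r = (10 - (2)·0.2544 - (4)·-0.3133 - (2)·0.8326) / (11) = 0.8254
  s = (10 - (4)·0.2544 - (3)·-0.3133 - (1)·0.8254) / (12) = 0.7581

-0.3133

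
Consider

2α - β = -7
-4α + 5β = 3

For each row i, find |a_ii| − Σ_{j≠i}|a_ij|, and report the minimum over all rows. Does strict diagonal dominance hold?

row 1: |2| − (1) = 1
row 2: |5| − (4) = 1
minimum over rows = 1 → strictly diagonally dominant (convergence guaranteed)

1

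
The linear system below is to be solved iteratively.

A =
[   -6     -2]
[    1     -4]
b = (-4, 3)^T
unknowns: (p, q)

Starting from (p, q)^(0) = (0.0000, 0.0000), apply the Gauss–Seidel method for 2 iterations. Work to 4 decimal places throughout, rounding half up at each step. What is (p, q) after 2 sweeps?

Iteration 1:
  p = (-4 - (-2)·0.0000) / (-6) = 0.6667
  q = (3 - (1)·0.6667) / (-4) = -0.5833
Iteration 2:
  p = (-4 - (-2)·-0.5833) / (-6) = 0.8611
  q = (3 - (1)·0.8611) / (-4) = -0.5347

(0.8611, -0.5347)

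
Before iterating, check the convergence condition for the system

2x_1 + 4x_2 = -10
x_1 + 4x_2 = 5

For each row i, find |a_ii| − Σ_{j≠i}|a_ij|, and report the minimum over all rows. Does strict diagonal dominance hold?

-2

row 1: |2| − (4) = -2
row 2: |4| − (1) = 3
minimum over rows = -2 → not strictly diagonally dominant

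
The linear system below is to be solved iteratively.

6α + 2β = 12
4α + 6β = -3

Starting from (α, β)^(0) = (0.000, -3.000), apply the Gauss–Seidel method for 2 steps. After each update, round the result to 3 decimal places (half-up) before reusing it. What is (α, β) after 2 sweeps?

(2.833, -2.389)

Iteration 1:
  α = (12 - (2)·-3.000) / (6) = 3.000
  β = (-3 - (4)·3.000) / (6) = -2.500
Iteration 2:
  α = (12 - (2)·-2.500) / (6) = 2.833
  β = (-3 - (4)·2.833) / (6) = -2.389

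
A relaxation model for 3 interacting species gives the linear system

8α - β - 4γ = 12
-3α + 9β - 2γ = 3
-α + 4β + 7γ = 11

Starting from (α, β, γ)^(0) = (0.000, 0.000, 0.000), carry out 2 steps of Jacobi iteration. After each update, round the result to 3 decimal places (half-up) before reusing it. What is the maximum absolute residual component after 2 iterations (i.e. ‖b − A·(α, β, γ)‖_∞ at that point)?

2.566

Iteration 1:
  α = (12 - (-1)·0.000 - (-4)·0.000) / (8) = 1.500
  β = (3 - (-3)·0.000 - (-2)·0.000) / (9) = 0.333
  γ = (11 - (-1)·0.000 - (4)·0.000) / (7) = 1.571
Iteration 2:
  α = (12 - (-1)·0.333 - (-4)·1.571) / (8) = 2.327
  β = (3 - (-3)·1.500 - (-2)·1.571) / (9) = 1.182
  γ = (11 - (-1)·1.500 - (4)·0.333) / (7) = 1.595
Residual b − A·x = (0.946, 2.533, -2.566); ∞-norm = 2.566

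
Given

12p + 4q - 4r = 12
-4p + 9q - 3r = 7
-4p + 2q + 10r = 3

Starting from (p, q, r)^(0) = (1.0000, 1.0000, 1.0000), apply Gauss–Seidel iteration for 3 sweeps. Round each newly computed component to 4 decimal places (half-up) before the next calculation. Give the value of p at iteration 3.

0.7099

Iteration 1:
  p = (12 - (4)·1.0000 - (-4)·1.0000) / (12) = 1.0000
  q = (7 - (-4)·1.0000 - (-3)·1.0000) / (9) = 1.5556
  r = (3 - (-4)·1.0000 - (2)·1.5556) / (10) = 0.3889
Iteration 2:
  p = (12 - (4)·1.5556 - (-4)·0.3889) / (12) = 0.6111
  q = (7 - (-4)·0.6111 - (-3)·0.3889) / (9) = 1.1790
  r = (3 - (-4)·0.6111 - (2)·1.1790) / (10) = 0.3086
Iteration 3:
  p = (12 - (4)·1.1790 - (-4)·0.3086) / (12) = 0.7099
  q = (7 - (-4)·0.7099 - (-3)·0.3086) / (9) = 1.1962
  r = (3 - (-4)·0.7099 - (2)·1.1962) / (10) = 0.3447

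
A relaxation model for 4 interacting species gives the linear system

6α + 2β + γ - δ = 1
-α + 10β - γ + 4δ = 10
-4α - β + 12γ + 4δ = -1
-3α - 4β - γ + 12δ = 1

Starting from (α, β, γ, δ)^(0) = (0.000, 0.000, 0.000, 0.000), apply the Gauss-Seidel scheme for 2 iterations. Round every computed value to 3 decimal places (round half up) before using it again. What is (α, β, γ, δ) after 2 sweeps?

(-0.104, 0.808, -0.207, 0.309)

Iteration 1:
  α = (1 - (2)·0.000 - (1)·0.000 - (-1)·0.000) / (6) = 0.167
  β = (10 - (-1)·0.167 - (-1)·0.000 - (4)·0.000) / (10) = 1.017
  γ = (-1 - (-4)·0.167 - (-1)·1.017 - (4)·0.000) / (12) = 0.057
  δ = (1 - (-3)·0.167 - (-4)·1.017 - (-1)·0.057) / (12) = 0.469
Iteration 2:
  α = (1 - (2)·1.017 - (1)·0.057 - (-1)·0.469) / (6) = -0.104
  β = (10 - (-1)·-0.104 - (-1)·0.057 - (4)·0.469) / (10) = 0.808
  γ = (-1 - (-4)·-0.104 - (-1)·0.808 - (4)·0.469) / (12) = -0.207
  δ = (1 - (-3)·-0.104 - (-4)·0.808 - (-1)·-0.207) / (12) = 0.309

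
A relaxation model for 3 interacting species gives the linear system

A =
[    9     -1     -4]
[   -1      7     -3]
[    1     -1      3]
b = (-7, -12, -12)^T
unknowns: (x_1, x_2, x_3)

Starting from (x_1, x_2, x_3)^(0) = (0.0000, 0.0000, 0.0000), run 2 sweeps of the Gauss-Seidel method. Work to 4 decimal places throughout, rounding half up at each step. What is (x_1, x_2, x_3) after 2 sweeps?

(-2.9136, -3.9945, -4.3603)

Iteration 1:
  x_1 = (-7 - (-1)·0.0000 - (-4)·0.0000) / (9) = -0.7778
  x_2 = (-12 - (-1)·-0.7778 - (-3)·0.0000) / (7) = -1.8254
  x_3 = (-12 - (1)·-0.7778 - (-1)·-1.8254) / (3) = -4.3492
Iteration 2:
  x_1 = (-7 - (-1)·-1.8254 - (-4)·-4.3492) / (9) = -2.9136
  x_2 = (-12 - (-1)·-2.9136 - (-3)·-4.3492) / (7) = -3.9945
  x_3 = (-12 - (1)·-2.9136 - (-1)·-3.9945) / (3) = -4.3603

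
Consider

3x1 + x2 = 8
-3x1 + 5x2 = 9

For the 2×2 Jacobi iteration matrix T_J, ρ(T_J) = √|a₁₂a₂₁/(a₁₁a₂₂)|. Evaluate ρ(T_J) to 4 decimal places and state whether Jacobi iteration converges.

a₁₂a₂₁/(a₁₁a₂₂) = (1)·(-3) / ((3)·(5)) = -0.200000
ρ = √|-0.200000| = √0.200000 = 0.4472
ρ < 1, so Jacobi converges

0.4472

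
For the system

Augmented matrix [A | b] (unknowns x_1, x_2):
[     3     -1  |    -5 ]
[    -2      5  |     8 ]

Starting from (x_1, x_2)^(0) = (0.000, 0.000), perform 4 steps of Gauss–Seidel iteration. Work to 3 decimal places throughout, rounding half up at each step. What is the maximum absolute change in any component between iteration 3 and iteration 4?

Iteration 1:
  x_1 = (-5 - (-1)·0.000) / (3) = -1.667
  x_2 = (8 - (-2)·-1.667) / (5) = 0.933
Iteration 2:
  x_1 = (-5 - (-1)·0.933) / (3) = -1.356
  x_2 = (8 - (-2)·-1.356) / (5) = 1.058
Iteration 3:
  x_1 = (-5 - (-1)·1.058) / (3) = -1.314
  x_2 = (8 - (-2)·-1.314) / (5) = 1.074
Iteration 4:
  x_1 = (-5 - (-1)·1.074) / (3) = -1.309
  x_2 = (8 - (-2)·-1.309) / (5) = 1.076
Change: (0.005, 0.002) → max |·| = 0.005

0.005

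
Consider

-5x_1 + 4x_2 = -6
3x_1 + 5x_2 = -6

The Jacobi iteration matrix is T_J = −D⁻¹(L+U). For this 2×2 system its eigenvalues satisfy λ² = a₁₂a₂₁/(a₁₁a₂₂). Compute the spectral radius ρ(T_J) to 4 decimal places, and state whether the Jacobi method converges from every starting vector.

0.6928

a₁₂a₂₁/(a₁₁a₂₂) = (4)·(3) / ((-5)·(5)) = -0.480000
ρ = √|-0.480000| = √0.480000 = 0.6928
ρ < 1, so Jacobi converges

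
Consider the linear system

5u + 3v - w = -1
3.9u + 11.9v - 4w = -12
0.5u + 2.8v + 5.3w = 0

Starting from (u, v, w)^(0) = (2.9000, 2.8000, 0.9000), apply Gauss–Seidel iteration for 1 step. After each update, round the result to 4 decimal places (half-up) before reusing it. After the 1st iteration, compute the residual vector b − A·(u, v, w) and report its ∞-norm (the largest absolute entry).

8.1850

Iteration 1:
  u = (-1 - (3)·2.8000 - (-1)·0.9000) / (5) = -1.7000
  v = (-12 - (3.9)·-1.7000 - (-4)·0.9000) / (11.9) = -0.1487
  w = (0 - (0.5)·-1.7000 - (2.8)·-0.1487) / (5.3) = 0.2389
Residual b − A·x = (8.1850, -2.6449, 0.0002); ∞-norm = 8.1850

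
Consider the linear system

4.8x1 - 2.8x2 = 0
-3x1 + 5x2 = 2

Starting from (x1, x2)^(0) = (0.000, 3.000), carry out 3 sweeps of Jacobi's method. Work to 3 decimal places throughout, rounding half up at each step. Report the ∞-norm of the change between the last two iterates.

0.910

Iteration 1:
  x1 = (0 - (-2.8)·3.000) / (4.8) = 1.750
  x2 = (2 - (-3)·0.000) / (5) = 0.400
Iteration 2:
  x1 = (0 - (-2.8)·0.400) / (4.8) = 0.233
  x2 = (2 - (-3)·1.750) / (5) = 1.450
Iteration 3:
  x1 = (0 - (-2.8)·1.450) / (4.8) = 0.846
  x2 = (2 - (-3)·0.233) / (5) = 0.540
Change: (0.613, -0.910) → max |·| = 0.910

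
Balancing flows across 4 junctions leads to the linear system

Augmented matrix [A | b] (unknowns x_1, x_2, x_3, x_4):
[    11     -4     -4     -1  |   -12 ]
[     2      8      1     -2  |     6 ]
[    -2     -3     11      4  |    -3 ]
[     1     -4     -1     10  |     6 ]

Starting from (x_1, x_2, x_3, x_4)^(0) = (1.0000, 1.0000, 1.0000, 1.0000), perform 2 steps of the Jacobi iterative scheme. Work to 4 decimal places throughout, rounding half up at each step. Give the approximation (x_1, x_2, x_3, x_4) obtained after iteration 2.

Iteration 1:
  x_1 = (-12 - (-4)·1.0000 - (-4)·1.0000 - (-1)·1.0000) / (11) = -0.2727
  x_2 = (6 - (2)·1.0000 - (1)·1.0000 - (-2)·1.0000) / (8) = 0.6250
  x_3 = (-3 - (-2)·1.0000 - (-3)·1.0000 - (4)·1.0000) / (11) = -0.1818
  x_4 = (6 - (1)·1.0000 - (-4)·1.0000 - (-1)·1.0000) / (10) = 1.0000
Iteration 2:
  x_1 = (-12 - (-4)·0.6250 - (-4)·-0.1818 - (-1)·1.0000) / (11) = -0.8388
  x_2 = (6 - (2)·-0.2727 - (1)·-0.1818 - (-2)·1.0000) / (8) = 1.0909
  x_3 = (-3 - (-2)·-0.2727 - (-3)·0.6250 - (4)·1.0000) / (11) = -0.5155
  x_4 = (6 - (1)·-0.2727 - (-4)·0.6250 - (-1)·-0.1818) / (10) = 0.8591

(-0.8388, 1.0909, -0.5155, 0.8591)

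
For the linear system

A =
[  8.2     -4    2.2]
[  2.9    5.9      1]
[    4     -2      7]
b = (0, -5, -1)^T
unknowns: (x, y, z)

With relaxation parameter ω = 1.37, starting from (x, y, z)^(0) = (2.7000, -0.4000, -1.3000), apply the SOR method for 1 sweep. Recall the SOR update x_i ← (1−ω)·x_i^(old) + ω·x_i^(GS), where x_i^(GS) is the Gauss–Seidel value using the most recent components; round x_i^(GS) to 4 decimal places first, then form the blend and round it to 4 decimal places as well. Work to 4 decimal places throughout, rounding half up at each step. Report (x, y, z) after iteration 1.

Iteration 1:
  x: GS value = (0 - (-4)·-0.4000 - (2.2)·-1.3000) / (8.2) = 0.1537;  x ← (1−ω)·2.7000 + ω·0.1537 = -0.7884
  y: GS value = (-5 - (2.9)·-0.7884 - (1)·-1.3000) / (5.9) = -0.2396;  y ← (1−ω)·-0.4000 + ω·-0.2396 = -0.1803
  z: GS value = (-1 - (4)·-0.7884 - (-2)·-0.1803) / (7) = 0.2561;  z ← (1−ω)·-1.3000 + ω·0.2561 = 0.8319

(-0.7884, -0.1803, 0.8319)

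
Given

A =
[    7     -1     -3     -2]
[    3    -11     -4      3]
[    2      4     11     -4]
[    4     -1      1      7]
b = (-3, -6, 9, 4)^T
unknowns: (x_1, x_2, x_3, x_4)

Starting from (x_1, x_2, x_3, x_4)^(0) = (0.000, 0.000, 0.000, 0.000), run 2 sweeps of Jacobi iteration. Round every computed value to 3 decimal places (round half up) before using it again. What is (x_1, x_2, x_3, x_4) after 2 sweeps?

(0.163, 0.287, 0.906, 0.778)

Iteration 1:
  x_1 = (-3 - (-1)·0.000 - (-3)·0.000 - (-2)·0.000) / (7) = -0.429
  x_2 = (-6 - (3)·0.000 - (-4)·0.000 - (3)·0.000) / (-11) = 0.545
  x_3 = (9 - (2)·0.000 - (4)·0.000 - (-4)·0.000) / (11) = 0.818
  x_4 = (4 - (4)·0.000 - (-1)·0.000 - (1)·0.000) / (7) = 0.571
Iteration 2:
  x_1 = (-3 - (-1)·0.545 - (-3)·0.818 - (-2)·0.571) / (7) = 0.163
  x_2 = (-6 - (3)·-0.429 - (-4)·0.818 - (3)·0.571) / (-11) = 0.287
  x_3 = (9 - (2)·-0.429 - (4)·0.545 - (-4)·0.571) / (11) = 0.906
  x_4 = (4 - (4)·-0.429 - (-1)·0.545 - (1)·0.818) / (7) = 0.778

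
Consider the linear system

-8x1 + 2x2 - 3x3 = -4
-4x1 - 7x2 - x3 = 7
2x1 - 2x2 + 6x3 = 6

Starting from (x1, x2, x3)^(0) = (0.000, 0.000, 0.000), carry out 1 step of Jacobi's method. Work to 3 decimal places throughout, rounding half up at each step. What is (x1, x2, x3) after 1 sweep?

(0.500, -1.000, 1.000)

Iteration 1:
  x1 = (-4 - (2)·0.000 - (-3)·0.000) / (-8) = 0.500
  x2 = (7 - (-4)·0.000 - (-1)·0.000) / (-7) = -1.000
  x3 = (6 - (2)·0.000 - (-2)·0.000) / (6) = 1.000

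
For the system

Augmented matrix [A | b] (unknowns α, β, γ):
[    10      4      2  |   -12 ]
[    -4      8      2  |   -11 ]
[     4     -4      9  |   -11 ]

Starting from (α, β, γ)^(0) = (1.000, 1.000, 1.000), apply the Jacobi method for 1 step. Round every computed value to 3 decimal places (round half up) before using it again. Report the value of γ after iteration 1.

Iteration 1:
  α = (-12 - (4)·1.000 - (2)·1.000) / (10) = -1.800
  β = (-11 - (-4)·1.000 - (2)·1.000) / (8) = -1.125
  γ = (-11 - (4)·1.000 - (-4)·1.000) / (9) = -1.222

-1.222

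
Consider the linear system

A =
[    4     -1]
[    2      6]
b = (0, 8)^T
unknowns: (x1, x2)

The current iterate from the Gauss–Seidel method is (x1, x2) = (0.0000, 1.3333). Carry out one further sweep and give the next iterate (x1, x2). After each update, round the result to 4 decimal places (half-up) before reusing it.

One sweep:
  x1 = (0 - (-1)·1.3333) / (4) = 0.3333
  x2 = (8 - (2)·0.3333) / (6) = 1.2222

(0.3333, 1.2222)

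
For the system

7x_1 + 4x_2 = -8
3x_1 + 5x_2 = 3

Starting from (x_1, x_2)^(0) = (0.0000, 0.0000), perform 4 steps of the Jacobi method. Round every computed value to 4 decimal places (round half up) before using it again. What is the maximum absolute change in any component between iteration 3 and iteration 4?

Iteration 1:
  x_1 = (-8 - (4)·0.0000) / (7) = -1.1429
  x_2 = (3 - (3)·0.0000) / (5) = 0.6000
Iteration 2:
  x_1 = (-8 - (4)·0.6000) / (7) = -1.4857
  x_2 = (3 - (3)·-1.1429) / (5) = 1.2857
Iteration 3:
  x_1 = (-8 - (4)·1.2857) / (7) = -1.8775
  x_2 = (3 - (3)·-1.4857) / (5) = 1.4914
Iteration 4:
  x_1 = (-8 - (4)·1.4914) / (7) = -1.9951
  x_2 = (3 - (3)·-1.8775) / (5) = 1.7265
Change: (-0.1176, 0.2351) → max |·| = 0.2351

0.2351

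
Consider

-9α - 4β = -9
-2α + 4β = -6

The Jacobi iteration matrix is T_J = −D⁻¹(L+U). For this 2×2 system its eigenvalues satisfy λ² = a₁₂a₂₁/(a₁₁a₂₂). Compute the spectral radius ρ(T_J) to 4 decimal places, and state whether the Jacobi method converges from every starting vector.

0.4714

a₁₂a₂₁/(a₁₁a₂₂) = (-4)·(-2) / ((-9)·(4)) = -0.222222
ρ = √|-0.222222| = √0.222222 = 0.4714
ρ < 1, so Jacobi converges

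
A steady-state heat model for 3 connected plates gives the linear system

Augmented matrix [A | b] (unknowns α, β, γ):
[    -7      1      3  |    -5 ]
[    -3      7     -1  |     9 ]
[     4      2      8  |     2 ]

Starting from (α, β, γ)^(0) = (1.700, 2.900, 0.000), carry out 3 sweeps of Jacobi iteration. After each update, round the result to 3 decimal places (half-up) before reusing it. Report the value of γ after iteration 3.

Iteration 1:
  α = (-5 - (1)·2.900 - (3)·0.000) / (-7) = 1.129
  β = (9 - (-3)·1.700 - (-1)·0.000) / (7) = 2.014
  γ = (2 - (4)·1.700 - (2)·2.900) / (8) = -1.325
Iteration 2:
  α = (-5 - (1)·2.014 - (3)·-1.325) / (-7) = 0.434
  β = (9 - (-3)·1.129 - (-1)·-1.325) / (7) = 1.580
  γ = (2 - (4)·1.129 - (2)·2.014) / (8) = -0.818
Iteration 3:
  α = (-5 - (1)·1.580 - (3)·-0.818) / (-7) = 0.589
  β = (9 - (-3)·0.434 - (-1)·-0.818) / (7) = 1.355
  γ = (2 - (4)·0.434 - (2)·1.580) / (8) = -0.362

-0.362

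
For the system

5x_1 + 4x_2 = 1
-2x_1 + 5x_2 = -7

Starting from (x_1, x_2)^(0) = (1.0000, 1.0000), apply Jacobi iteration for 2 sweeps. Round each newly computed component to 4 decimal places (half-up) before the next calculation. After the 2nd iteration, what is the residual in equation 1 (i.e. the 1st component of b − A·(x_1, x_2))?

Iteration 1:
  x_1 = (1 - (4)·1.0000) / (5) = -0.6000
  x_2 = (-7 - (-2)·1.0000) / (5) = -1.0000
Iteration 2:
  x_1 = (1 - (4)·-1.0000) / (5) = 1.0000
  x_2 = (-7 - (-2)·-0.6000) / (5) = -1.6400
Residual b − A·x = (2.5600, 3.2000)

2.5600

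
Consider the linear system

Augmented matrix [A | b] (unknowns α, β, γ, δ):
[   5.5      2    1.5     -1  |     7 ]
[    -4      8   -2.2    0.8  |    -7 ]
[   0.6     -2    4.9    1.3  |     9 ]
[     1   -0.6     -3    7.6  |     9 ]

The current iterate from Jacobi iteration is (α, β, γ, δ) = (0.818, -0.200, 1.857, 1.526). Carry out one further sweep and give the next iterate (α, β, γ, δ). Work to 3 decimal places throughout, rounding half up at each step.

One sweep:
  α = (7 - (2)·-0.200 - (1.5)·1.857 - (-1)·1.526) / (5.5) = 1.116
  β = (-7 - (-4)·0.818 - (-2.2)·1.857 - (0.8)·1.526) / (8) = -0.108
  γ = (9 - (0.6)·0.818 - (-2)·-0.200 - (1.3)·1.526) / (4.9) = 1.250
  δ = (9 - (1)·0.818 - (-0.6)·-0.200 - (-3)·1.857) / (7.6) = 1.794

(1.116, -0.108, 1.250, 1.794)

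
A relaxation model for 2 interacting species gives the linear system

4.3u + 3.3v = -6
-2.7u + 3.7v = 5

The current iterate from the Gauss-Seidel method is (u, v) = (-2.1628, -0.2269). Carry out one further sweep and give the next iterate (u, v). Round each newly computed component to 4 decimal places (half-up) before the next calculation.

One sweep:
  u = (-6 - (3.3)·-0.2269) / (4.3) = -1.2212
  v = (5 - (-2.7)·-1.2212) / (3.7) = 0.4602

(-1.2212, 0.4602)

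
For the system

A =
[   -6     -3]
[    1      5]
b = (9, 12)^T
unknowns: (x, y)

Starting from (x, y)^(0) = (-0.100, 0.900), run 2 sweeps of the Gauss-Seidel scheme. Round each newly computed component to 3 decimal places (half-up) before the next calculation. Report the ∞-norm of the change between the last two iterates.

Iteration 1:
  x = (9 - (-3)·0.900) / (-6) = -1.950
  y = (12 - (1)·-1.950) / (5) = 2.790
Iteration 2:
  x = (9 - (-3)·2.790) / (-6) = -2.895
  y = (12 - (1)·-2.895) / (5) = 2.979
Change: (-0.945, 0.189) → max |·| = 0.945

0.945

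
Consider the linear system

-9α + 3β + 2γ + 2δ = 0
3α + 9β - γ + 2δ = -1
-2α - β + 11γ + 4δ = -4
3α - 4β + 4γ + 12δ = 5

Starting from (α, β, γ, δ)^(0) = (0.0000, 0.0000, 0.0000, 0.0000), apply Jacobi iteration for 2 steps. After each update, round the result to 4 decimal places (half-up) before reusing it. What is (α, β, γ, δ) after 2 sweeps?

(-0.0252, -0.2441, -0.5253, 0.5008)

Iteration 1:
  α = (0 - (3)·0.0000 - (2)·0.0000 - (2)·0.0000) / (-9) = 0.0000
  β = (-1 - (3)·0.0000 - (-1)·0.0000 - (2)·0.0000) / (9) = -0.1111
  γ = (-4 - (-2)·0.0000 - (-1)·0.0000 - (4)·0.0000) / (11) = -0.3636
  δ = (5 - (3)·0.0000 - (-4)·0.0000 - (4)·0.0000) / (12) = 0.4167
Iteration 2:
  α = (0 - (3)·-0.1111 - (2)·-0.3636 - (2)·0.4167) / (-9) = -0.0252
  β = (-1 - (3)·0.0000 - (-1)·-0.3636 - (2)·0.4167) / (9) = -0.2441
  γ = (-4 - (-2)·0.0000 - (-1)·-0.1111 - (4)·0.4167) / (11) = -0.5253
  δ = (5 - (3)·0.0000 - (-4)·-0.1111 - (4)·-0.3636) / (12) = 0.5008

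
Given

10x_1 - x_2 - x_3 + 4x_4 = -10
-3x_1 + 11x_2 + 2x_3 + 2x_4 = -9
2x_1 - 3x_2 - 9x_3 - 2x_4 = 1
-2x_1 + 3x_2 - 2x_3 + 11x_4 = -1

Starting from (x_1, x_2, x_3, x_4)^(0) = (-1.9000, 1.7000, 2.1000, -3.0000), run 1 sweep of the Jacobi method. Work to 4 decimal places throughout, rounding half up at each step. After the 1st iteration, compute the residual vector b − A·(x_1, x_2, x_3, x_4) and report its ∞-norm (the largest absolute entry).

15.3332

Iteration 1:
  x_1 = (-10 - (-1)·1.7000 - (-1)·2.1000 - (4)·-3.0000) / (10) = 0.5800
  x_2 = (-9 - (-3)·-1.9000 - (2)·2.1000 - (2)·-3.0000) / (11) = -1.1727
  x_3 = (1 - (2)·-1.9000 - (-3)·1.7000 - (-2)·-3.0000) / (-9) = -0.4333
  x_4 = (-1 - (-2)·-1.9000 - (3)·1.7000 - (-2)·2.1000) / (11) = -0.5182
Residual b − A·x = (-15.3332, 7.5427, -8.6142, 8.5117); ∞-norm = 15.3332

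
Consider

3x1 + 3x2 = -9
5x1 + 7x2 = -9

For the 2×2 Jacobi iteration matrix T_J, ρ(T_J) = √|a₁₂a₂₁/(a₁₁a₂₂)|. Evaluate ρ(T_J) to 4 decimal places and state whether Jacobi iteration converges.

0.8452

a₁₂a₂₁/(a₁₁a₂₂) = (3)·(5) / ((3)·(7)) = 0.714286
ρ = √|0.714286| = √0.714286 = 0.8452
ρ < 1, so Jacobi converges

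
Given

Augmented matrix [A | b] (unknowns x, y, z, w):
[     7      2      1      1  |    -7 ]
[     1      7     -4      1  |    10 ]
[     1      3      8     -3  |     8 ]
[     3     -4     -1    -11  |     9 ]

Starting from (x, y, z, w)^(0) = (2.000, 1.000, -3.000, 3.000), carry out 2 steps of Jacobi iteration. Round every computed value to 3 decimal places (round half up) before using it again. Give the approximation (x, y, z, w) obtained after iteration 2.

Iteration 1:
  x = (-7 - (2)·1.000 - (1)·-3.000 - (1)·3.000) / (7) = -1.286
  y = (10 - (1)·2.000 - (-4)·-3.000 - (1)·3.000) / (7) = -1.000
  z = (8 - (1)·2.000 - (3)·1.000 - (-3)·3.000) / (8) = 1.500
  w = (9 - (3)·2.000 - (-4)·1.000 - (-1)·-3.000) / (-11) = -0.364
Iteration 2:
  x = (-7 - (2)·-1.000 - (1)·1.500 - (1)·-0.364) / (7) = -0.877
  y = (10 - (1)·-1.286 - (-4)·1.500 - (1)·-0.364) / (7) = 2.521
  z = (8 - (1)·-1.286 - (3)·-1.000 - (-3)·-0.364) / (8) = 1.399
  w = (9 - (3)·-1.286 - (-4)·-1.000 - (-1)·1.500) / (-11) = -0.942

(-0.877, 2.521, 1.399, -0.942)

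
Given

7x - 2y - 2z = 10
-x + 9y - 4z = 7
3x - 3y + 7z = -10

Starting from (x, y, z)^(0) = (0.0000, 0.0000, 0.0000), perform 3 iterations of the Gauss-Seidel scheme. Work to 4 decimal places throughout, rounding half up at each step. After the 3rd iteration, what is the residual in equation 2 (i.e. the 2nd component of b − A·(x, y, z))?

Iteration 1:
  x = (10 - (-2)·0.0000 - (-2)·0.0000) / (7) = 1.4286
  y = (7 - (-1)·1.4286 - (-4)·0.0000) / (9) = 0.9365
  z = (-10 - (3)·1.4286 - (-3)·0.9365) / (7) = -1.6395
Iteration 2:
  x = (10 - (-2)·0.9365 - (-2)·-1.6395) / (7) = 1.2277
  y = (7 - (-1)·1.2277 - (-4)·-1.6395) / (9) = 0.1855
  z = (-10 - (3)·1.2277 - (-3)·0.1855) / (7) = -1.8752
Iteration 3:
  x = (10 - (-2)·0.1855 - (-2)·-1.8752) / (7) = 0.9458
  y = (7 - (-1)·0.9458 - (-4)·-1.8752) / (9) = 0.0494
  z = (-10 - (3)·0.9458 - (-3)·0.0494) / (7) = -1.8127
Residual b − A·x = (-0.1472, 0.2504, -0.0003)

0.2504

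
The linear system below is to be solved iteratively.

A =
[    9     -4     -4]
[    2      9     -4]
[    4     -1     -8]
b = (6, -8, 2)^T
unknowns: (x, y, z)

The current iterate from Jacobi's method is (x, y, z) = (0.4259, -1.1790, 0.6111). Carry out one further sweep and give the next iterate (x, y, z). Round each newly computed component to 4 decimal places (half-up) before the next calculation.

One sweep:
  x = (6 - (-4)·-1.1790 - (-4)·0.6111) / (9) = 0.4143
  y = (-8 - (2)·0.4259 - (-4)·0.6111) / (9) = -0.7119
  z = (2 - (4)·0.4259 - (-1)·-1.1790) / (-8) = 0.1103

(0.4143, -0.7119, 0.1103)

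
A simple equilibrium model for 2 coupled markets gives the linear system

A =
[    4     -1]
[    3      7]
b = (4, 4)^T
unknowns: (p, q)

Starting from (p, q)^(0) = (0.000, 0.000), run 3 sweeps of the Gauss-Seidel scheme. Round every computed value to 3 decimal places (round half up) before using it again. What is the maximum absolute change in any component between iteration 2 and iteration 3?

Iteration 1:
  p = (4 - (-1)·0.000) / (4) = 1.000
  q = (4 - (3)·1.000) / (7) = 0.143
Iteration 2:
  p = (4 - (-1)·0.143) / (4) = 1.036
  q = (4 - (3)·1.036) / (7) = 0.127
Iteration 3:
  p = (4 - (-1)·0.127) / (4) = 1.032
  q = (4 - (3)·1.032) / (7) = 0.129
Change: (-0.004, 0.002) → max |·| = 0.004

0.004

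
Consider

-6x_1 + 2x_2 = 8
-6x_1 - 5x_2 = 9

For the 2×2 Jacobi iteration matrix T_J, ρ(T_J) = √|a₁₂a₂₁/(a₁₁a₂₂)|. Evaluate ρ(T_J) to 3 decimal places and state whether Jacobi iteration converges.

a₁₂a₂₁/(a₁₁a₂₂) = (2)·(-6) / ((-6)·(-5)) = -0.400000
ρ = √|-0.400000| = √0.400000 = 0.632
ρ < 1, so Jacobi converges

0.632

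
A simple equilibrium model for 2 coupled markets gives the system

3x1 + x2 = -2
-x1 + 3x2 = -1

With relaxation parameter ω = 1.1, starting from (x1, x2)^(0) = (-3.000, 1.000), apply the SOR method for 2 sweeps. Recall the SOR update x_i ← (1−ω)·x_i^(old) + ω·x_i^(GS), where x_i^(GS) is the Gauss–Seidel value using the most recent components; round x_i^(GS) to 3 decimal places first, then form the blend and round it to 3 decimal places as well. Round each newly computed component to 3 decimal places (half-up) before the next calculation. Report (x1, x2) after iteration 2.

Iteration 1:
  x1: GS value = (-2 - (1)·1.000) / (3) = -1.000;  x1 ← (1−ω)·-3.000 + ω·-1.000 = -0.800
  x2: GS value = (-1 - (-1)·-0.800) / (3) = -0.600;  x2 ← (1−ω)·1.000 + ω·-0.600 = -0.760
Iteration 2:
  x1: GS value = (-2 - (1)·-0.760) / (3) = -0.413;  x1 ← (1−ω)·-0.800 + ω·-0.413 = -0.374
  x2: GS value = (-1 - (-1)·-0.374) / (3) = -0.458;  x2 ← (1−ω)·-0.760 + ω·-0.458 = -0.428

(-0.374, -0.428)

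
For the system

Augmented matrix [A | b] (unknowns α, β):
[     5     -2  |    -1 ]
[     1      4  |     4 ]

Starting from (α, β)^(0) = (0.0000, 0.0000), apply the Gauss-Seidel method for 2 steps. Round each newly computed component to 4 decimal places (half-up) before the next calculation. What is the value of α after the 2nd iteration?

0.2200

Iteration 1:
  α = (-1 - (-2)·0.0000) / (5) = -0.2000
  β = (4 - (1)·-0.2000) / (4) = 1.0500
Iteration 2:
  α = (-1 - (-2)·1.0500) / (5) = 0.2200
  β = (4 - (1)·0.2200) / (4) = 0.9450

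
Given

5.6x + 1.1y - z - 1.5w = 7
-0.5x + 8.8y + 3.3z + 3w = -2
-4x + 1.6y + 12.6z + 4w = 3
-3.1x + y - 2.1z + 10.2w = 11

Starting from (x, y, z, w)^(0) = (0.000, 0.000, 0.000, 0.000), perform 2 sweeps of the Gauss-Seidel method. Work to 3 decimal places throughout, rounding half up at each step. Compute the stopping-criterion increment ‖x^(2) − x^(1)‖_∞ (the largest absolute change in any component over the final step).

Iteration 1:
  x = (7 - (1.1)·0.000 - (-1)·0.000 - (-1.5)·0.000) / (5.6) = 1.250
  y = (-2 - (-0.5)·1.250 - (3.3)·0.000 - (3)·0.000) / (8.8) = -0.156
  z = (3 - (-4)·1.250 - (1.6)·-0.156 - (4)·0.000) / (12.6) = 0.655
  w = (11 - (-3.1)·1.250 - (1)·-0.156 - (-2.1)·0.655) / (10.2) = 1.608
Iteration 2:
  x = (7 - (1.1)·-0.156 - (-1)·0.655 - (-1.5)·1.608) / (5.6) = 1.828
  y = (-2 - (-0.5)·1.828 - (3.3)·0.655 - (3)·1.608) / (8.8) = -0.917
  z = (3 - (-4)·1.828 - (1.6)·-0.917 - (4)·1.608) / (12.6) = 0.424
  w = (11 - (-3.1)·1.828 - (1)·-0.917 - (-2.1)·0.424) / (10.2) = 1.811
Change: (0.578, -0.761, -0.231, 0.203) → max |·| = 0.761

0.761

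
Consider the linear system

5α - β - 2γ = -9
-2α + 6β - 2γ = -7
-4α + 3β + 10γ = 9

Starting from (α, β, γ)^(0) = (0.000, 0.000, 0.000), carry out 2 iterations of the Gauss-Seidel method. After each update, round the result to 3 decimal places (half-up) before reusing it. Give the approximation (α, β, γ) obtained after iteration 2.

(-1.869, -1.553, 0.618)

Iteration 1:
  α = (-9 - (-1)·0.000 - (-2)·0.000) / (5) = -1.800
  β = (-7 - (-2)·-1.800 - (-2)·0.000) / (6) = -1.767
  γ = (9 - (-4)·-1.800 - (3)·-1.767) / (10) = 0.710
Iteration 2:
  α = (-9 - (-1)·-1.767 - (-2)·0.710) / (5) = -1.869
  β = (-7 - (-2)·-1.869 - (-2)·0.710) / (6) = -1.553
  γ = (9 - (-4)·-1.869 - (3)·-1.553) / (10) = 0.618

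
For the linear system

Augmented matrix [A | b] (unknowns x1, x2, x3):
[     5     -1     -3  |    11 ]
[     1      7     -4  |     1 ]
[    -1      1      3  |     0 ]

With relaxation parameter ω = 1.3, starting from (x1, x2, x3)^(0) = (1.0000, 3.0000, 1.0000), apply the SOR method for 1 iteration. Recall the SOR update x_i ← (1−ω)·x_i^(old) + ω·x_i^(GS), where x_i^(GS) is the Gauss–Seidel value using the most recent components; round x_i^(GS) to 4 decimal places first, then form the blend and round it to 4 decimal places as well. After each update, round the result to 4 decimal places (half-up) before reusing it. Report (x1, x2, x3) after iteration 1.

(4.1200, -0.7366, 1.8046)

Iteration 1:
  x1: GS value = (11 - (-1)·3.0000 - (-3)·1.0000) / (5) = 3.4000;  x1 ← (1−ω)·1.0000 + ω·3.4000 = 4.1200
  x2: GS value = (1 - (1)·4.1200 - (-4)·1.0000) / (7) = 0.1257;  x2 ← (1−ω)·3.0000 + ω·0.1257 = -0.7366
  x3: GS value = (0 - (-1)·4.1200 - (1)·-0.7366) / (3) = 1.6189;  x3 ← (1−ω)·1.0000 + ω·1.6189 = 1.8046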